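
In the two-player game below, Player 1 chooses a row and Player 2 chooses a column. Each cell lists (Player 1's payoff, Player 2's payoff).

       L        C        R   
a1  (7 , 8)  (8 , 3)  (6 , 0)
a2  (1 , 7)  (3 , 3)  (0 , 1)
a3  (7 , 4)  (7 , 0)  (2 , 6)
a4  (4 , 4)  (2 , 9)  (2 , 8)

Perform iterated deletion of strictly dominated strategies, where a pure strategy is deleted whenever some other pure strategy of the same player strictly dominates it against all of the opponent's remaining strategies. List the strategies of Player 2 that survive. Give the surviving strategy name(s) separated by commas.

Player 1's strategy a2 is strictly dominated by a1 (L: 7>1, C: 8>3, R: 6>0) and is removed.
For Player 1, a1 strictly dominates a4 on the remaining columns (L: 7>4, C: 8>2, R: 6>2); eliminate a4.
Player 2's strategy C is strictly dominated by L (a1: 8>3, a3: 4>0) and is removed.
Among the remaining strategies, none is strictly dominated by another pure strategy of the same player, so the elimination stops.
Surviving strategies — Player 1: {a1, a3}; Player 2: {L, R}.

L, R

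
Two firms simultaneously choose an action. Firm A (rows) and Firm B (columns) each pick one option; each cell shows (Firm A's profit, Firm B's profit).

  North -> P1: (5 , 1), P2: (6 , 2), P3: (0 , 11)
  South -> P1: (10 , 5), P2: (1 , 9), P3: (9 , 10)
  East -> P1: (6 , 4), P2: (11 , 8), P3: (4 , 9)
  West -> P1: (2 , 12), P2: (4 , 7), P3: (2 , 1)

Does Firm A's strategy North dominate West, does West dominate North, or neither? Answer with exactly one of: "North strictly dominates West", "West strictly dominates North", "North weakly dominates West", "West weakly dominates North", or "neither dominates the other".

North's payoffs vs West's, by Firm B's action — P1: 5>2, P2: 6>4, P3: 0<2.
North does better at P1, P2 but worse at P3; neither strategy dominates the other.

neither dominates the other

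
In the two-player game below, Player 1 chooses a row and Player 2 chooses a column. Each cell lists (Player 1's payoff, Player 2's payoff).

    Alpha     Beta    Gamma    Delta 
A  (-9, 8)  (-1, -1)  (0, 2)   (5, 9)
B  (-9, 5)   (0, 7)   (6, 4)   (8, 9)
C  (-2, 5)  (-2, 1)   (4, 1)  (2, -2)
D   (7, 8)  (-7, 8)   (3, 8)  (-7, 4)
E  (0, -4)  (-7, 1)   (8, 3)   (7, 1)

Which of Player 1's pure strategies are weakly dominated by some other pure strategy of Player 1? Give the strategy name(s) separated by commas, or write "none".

A is weakly dominated by B (Alpha: -9=-9, Beta: 0>-1, Gamma: 6>0, Delta: 8>5).
B is not dominated — it holds its own against A at Beta (0>-1); C at Beta (0>-2); D at Beta (0>-7); E at Beta (0>-7).
C is not dominated — it holds its own against A at Alpha (-2>-9); B at Alpha (-2>-9); D at Beta (-2>-7); E at Beta (-2>-7).
D is not dominated — it holds its own against A at Alpha (7>-9); B at Alpha (7>-9); C at Alpha (7>-2); E at Alpha (7>0).
E is not dominated — it holds its own against A at Alpha (0>-9); B at Alpha (0>-9); C at Alpha (0>-2); D at Gamma (8>3).

A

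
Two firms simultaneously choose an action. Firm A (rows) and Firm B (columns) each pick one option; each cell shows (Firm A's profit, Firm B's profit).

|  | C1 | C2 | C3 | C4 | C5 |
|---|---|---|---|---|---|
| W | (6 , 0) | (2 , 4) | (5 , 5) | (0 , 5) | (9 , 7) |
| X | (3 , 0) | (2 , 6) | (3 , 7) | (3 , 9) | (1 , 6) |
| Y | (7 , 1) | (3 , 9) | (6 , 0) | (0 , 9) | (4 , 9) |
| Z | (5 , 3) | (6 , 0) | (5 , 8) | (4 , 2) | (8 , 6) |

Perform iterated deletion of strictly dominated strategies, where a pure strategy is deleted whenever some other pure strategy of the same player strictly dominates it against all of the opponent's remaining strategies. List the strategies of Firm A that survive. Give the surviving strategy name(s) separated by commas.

Row X is eliminated: Z beats it against every remaining column (C1: 5>3, C2: 6>2, C3: 5>3, C4: 4>3, C5: 8>1).
Firm B's strategy C1 is strictly dominated by C5 (W: 7>0, Y: 9>1, Z: 6>3) and is removed.
Among the remaining strategies, none is strictly dominated by another pure strategy of the same player, so the elimination stops.
Surviving strategies — Firm A: {W, Y, Z}; Firm B: {C2, C3, C4, C5}.

W, Y, Z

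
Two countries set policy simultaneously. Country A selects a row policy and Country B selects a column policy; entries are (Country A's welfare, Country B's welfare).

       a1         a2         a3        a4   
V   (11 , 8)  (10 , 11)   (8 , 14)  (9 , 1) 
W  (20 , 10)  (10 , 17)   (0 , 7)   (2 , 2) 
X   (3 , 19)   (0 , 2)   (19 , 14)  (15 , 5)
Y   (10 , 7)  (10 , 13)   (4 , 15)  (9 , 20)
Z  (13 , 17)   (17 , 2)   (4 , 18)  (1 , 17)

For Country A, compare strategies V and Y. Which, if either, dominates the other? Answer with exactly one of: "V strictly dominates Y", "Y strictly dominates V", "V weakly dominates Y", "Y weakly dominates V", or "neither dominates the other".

Compare V to Y across every action of Country B: a1: 11>10, a2: 10=10, a3: 8>4, a4: 9=9.
V is at least as good everywhere and strictly better somewhere (tied only at a2, a4), so V weakly but not strictly dominates Y.

V weakly dominates Y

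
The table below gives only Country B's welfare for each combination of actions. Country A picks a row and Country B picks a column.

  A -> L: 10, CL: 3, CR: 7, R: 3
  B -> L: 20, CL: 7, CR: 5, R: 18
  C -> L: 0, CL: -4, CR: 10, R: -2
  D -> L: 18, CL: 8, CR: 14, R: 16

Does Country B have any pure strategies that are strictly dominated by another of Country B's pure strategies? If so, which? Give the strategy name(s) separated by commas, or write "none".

L: no other strategy beats it everywhere (CL at A (10>3); CR at A (10>7); R at A (10>3)).
CL is strictly dominated by L (A: 10>3, B: 20>7, C: 0>-4, D: 18>8).
CR is not dominated — it holds its own against L at C (10>0); CL at A (7>3); R at A (7>3).
R is strictly dominated by L (A: 10>3, B: 20>18, C: 0>-2, D: 18>16).

CL, R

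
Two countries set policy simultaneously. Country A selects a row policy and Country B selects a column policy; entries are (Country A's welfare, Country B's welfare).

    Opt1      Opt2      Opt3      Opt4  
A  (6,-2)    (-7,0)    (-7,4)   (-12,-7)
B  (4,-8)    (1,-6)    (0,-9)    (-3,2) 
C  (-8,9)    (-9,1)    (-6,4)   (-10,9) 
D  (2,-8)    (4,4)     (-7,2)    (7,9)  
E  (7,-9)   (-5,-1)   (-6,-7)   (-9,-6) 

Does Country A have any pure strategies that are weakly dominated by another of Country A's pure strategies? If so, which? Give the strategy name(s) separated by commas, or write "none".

A: dominated, since E does at least as well everywhere (Opt1: 7>6, Opt2: -5>-7, Opt3: -6>-7, Opt4: -9>-12).
Nothing dominates B: A at Opt2 (1>-7); C at Opt1 (4>-8); D at Opt1 (4>2); E at Opt2 (1>-5).
C is weakly dominated by B (Opt1: 4>-8, Opt2: 1>-9, Opt3: 0>-6, Opt4: -3>-10).
D: no other strategy beats it everywhere (A at Opt2 (4>-7); B at Opt2 (4>1); C at Opt1 (2>-8); E at Opt2 (4>-5)).
Nothing dominates E: A at Opt1 (7>6); B at Opt1 (7>4); C at Opt1 (7>-8); D at Opt1 (7>2).

A, C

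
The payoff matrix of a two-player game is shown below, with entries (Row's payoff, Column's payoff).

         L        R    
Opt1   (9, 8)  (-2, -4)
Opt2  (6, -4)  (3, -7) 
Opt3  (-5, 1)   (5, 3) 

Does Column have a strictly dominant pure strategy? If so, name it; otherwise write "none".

L fails to dominate R at Opt3 (1<3).
R fails to dominate L at Opt1 (-4<8).
No single strategy dominates all the others.

none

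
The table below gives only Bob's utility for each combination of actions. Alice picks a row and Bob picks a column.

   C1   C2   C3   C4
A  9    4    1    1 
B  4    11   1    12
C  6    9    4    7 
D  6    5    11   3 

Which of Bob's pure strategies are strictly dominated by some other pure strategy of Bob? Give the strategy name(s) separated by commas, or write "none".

C1 is not dominated — it holds its own against C2 at A (9>4); C3 at A (9>1); C4 at A (9>1).
C2: no other strategy beats it everywhere (C1 at B (11>4); C3 at A (4>1); C4 at A (4>1)).
C3 is not dominated — it holds its own against C1 at D (11>6); C2 at D (11>5); C4 at A (1=1).
C4 is not dominated — it holds its own against C1 at B (12>4); C2 at B (12>11); C3 at A (1=1).

none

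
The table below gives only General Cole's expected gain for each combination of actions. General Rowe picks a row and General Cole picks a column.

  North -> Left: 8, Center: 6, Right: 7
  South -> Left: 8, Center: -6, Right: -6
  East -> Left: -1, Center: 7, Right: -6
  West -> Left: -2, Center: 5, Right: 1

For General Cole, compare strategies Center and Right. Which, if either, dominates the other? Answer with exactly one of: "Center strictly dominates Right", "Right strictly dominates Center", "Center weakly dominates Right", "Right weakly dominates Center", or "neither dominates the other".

neither dominates the other

Compare Center to Right across each choice by General Rowe: North: 6<7, South: -6=-6, East: 7>-6, West: 5>1.
Center does better at East, West but worse at North; neither strategy dominates the other.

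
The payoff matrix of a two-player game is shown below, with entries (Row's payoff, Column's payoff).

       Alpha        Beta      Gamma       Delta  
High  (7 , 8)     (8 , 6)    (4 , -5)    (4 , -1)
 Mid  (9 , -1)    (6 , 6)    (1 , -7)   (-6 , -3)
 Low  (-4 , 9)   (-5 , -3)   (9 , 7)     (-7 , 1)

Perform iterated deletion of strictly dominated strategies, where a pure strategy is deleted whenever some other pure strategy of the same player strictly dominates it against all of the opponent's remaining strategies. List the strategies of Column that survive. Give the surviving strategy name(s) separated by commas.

For Column, Alpha strictly dominates Gamma on the remaining rows (High: 8>-5, Mid: -1>-7, Low: 9>7); eliminate Gamma.
Row Low is eliminated: High beats it against every remaining column (Alpha: 7>-4, Beta: 8>-5, Delta: 4>-7).
Column's strategy Delta is strictly dominated by Alpha (High: 8>-1, Mid: -1>-3) and is removed.
Among the remaining strategies, none is strictly dominated by another pure strategy of the same player, so the elimination stops.
Surviving strategies — Row: {High, Mid}; Column: {Alpha, Beta}.

Alpha, Beta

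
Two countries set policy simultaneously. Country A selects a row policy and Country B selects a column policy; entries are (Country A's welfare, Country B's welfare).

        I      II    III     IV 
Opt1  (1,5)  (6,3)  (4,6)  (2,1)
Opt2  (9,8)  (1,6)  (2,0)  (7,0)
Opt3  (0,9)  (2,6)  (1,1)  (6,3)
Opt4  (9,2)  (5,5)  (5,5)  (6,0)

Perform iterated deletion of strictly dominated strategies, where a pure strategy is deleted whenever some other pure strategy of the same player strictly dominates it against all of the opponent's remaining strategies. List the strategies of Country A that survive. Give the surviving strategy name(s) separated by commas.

Opt1, Opt2, Opt4

For Country B, I strictly dominates IV on the remaining rows (Opt1: 5>1, Opt2: 8>0, Opt3: 9>3, Opt4: 2>0); eliminate IV.
Row Opt3 is eliminated: Opt1 beats it against every remaining column (I: 1>0, II: 6>2, III: 4>1).
Among the remaining strategies, none is strictly dominated by another pure strategy of the same player, so the elimination stops.
Surviving strategies — Country A: {Opt1, Opt2, Opt4}; Country B: {I, II, III}.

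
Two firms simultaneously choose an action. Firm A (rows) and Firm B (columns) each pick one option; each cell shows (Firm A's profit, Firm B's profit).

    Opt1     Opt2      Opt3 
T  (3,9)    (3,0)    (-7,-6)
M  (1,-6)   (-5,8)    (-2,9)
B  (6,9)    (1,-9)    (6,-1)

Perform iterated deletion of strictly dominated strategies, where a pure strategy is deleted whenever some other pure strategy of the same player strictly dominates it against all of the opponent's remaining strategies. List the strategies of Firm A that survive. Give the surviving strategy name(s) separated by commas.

B

Row M is eliminated: B beats it against every remaining column (Opt1: 6>1, Opt2: 1>-5, Opt3: 6>-2).
Column Opt2 is eliminated: Opt1 beats it against every remaining row (T: 9>0, B: 9>-9).
Firm A's strategy T is strictly dominated by B (Opt1: 6>3, Opt3: 6>-7) and is removed.
Column Opt3 is eliminated: Opt1 beats it against every remaining row (B: 9>-1).
Among the remaining strategies, none is strictly dominated by another pure strategy of the same player, so the elimination stops.
Surviving strategies — Firm A: {B}; Firm B: {Opt1}.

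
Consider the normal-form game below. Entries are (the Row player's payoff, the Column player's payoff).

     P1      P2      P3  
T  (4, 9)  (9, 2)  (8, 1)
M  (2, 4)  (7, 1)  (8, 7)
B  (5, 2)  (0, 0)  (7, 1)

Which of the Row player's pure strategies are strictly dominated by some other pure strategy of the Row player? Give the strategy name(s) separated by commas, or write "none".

T is not dominated — it holds its own against M at P1 (4>2); B at P2 (9>0).
M: no other strategy beats it everywhere (T at P3 (8=8); B at P2 (7>0)).
B: no other strategy beats it everywhere (T at P1 (5>4); M at P1 (5>2)).

none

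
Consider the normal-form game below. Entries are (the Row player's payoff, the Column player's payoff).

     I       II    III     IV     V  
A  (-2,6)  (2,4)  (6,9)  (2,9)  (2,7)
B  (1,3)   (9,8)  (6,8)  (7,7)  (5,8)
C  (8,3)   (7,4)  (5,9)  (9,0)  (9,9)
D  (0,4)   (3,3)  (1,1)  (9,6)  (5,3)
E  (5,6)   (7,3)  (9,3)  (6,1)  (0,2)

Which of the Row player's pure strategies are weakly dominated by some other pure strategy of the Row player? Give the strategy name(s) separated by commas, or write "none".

A, D

A is weakly dominated by B (I: 1>-2, II: 9>2, III: 6=6, IV: 7>2, V: 5>2).
B is not dominated — it holds its own against A at I (1>-2); C at II (9>7); D at I (1>0); E at II (9>7).
C: no other strategy beats it everywhere (A at I (8>-2); B at I (8>1); D at I (8>0); E at I (8>5)).
D: dominated, since C does at least as well everywhere (I: 8>0, II: 7>3, III: 5>1, IV: 9=9, V: 9>5).
E: no other strategy beats it everywhere (A at I (5>-2); B at I (5>1); C at III (9>5); D at I (5>0)).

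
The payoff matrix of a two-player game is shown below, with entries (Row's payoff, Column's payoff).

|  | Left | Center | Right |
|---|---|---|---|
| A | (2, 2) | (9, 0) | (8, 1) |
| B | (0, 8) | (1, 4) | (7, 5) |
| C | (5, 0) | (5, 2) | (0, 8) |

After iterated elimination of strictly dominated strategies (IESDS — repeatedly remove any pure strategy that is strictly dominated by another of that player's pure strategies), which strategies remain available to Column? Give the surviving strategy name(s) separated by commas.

Left, Right

Row's strategy B is strictly dominated by A (Left: 2>0, Center: 9>1, Right: 8>7) and is removed.
Column Center is eliminated: Right beats it against every remaining row (A: 1>0, C: 8>2).
Among the remaining strategies, none is strictly dominated by another pure strategy of the same player, so the elimination stops.
Surviving strategies — Row: {A, C}; Column: {Left, Right}.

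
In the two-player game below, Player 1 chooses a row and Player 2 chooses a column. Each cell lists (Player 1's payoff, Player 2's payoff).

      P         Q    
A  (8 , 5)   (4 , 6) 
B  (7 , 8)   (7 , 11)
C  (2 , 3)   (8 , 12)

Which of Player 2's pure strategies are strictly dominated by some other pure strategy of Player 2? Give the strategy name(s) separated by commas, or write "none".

P is strictly dominated by Q (A: 6>5, B: 11>8, C: 12>3).
Q: no other strategy beats it everywhere (P at A (6>5)).

P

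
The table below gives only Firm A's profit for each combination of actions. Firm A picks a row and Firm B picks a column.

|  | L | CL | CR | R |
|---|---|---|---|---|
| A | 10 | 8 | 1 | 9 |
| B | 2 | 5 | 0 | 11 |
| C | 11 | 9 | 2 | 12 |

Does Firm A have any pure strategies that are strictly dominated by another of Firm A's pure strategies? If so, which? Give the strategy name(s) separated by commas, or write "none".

A is strictly dominated by C (L: 11>10, CL: 9>8, CR: 2>1, R: 12>9).
B: dominated, since C does at least as well everywhere (L: 11>2, CL: 9>5, CR: 2>0, R: 12>11).
C is not dominated — it holds its own against A at L (11>10); B at L (11>2).

A, B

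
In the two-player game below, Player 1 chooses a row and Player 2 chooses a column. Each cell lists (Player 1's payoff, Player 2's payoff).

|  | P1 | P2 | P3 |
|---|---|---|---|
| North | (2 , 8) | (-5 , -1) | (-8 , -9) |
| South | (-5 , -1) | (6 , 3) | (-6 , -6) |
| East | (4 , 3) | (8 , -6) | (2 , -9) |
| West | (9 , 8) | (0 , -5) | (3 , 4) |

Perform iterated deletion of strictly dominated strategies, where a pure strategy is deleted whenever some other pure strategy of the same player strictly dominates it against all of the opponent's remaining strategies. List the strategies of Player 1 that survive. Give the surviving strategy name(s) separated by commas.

For Player 1, East strictly dominates North on the remaining columns (P1: 4>2, P2: 8>-5, P3: 2>-8); eliminate North.
Row South is eliminated: East beats it against every remaining column (P1: 4>-5, P2: 8>6, P3: 2>-6).
Column P2 is eliminated: P1 beats it against every remaining row (East: 3>-6, West: 8>-5).
For Player 1, West strictly dominates East on the remaining columns (P1: 9>4, P3: 3>2); eliminate East.
Player 2's strategy P3 is strictly dominated by P1 (West: 8>4) and is removed.
Among the remaining strategies, none is strictly dominated by another pure strategy of the same player, so the elimination stops.
Surviving strategies — Player 1: {West}; Player 2: {P1}.

West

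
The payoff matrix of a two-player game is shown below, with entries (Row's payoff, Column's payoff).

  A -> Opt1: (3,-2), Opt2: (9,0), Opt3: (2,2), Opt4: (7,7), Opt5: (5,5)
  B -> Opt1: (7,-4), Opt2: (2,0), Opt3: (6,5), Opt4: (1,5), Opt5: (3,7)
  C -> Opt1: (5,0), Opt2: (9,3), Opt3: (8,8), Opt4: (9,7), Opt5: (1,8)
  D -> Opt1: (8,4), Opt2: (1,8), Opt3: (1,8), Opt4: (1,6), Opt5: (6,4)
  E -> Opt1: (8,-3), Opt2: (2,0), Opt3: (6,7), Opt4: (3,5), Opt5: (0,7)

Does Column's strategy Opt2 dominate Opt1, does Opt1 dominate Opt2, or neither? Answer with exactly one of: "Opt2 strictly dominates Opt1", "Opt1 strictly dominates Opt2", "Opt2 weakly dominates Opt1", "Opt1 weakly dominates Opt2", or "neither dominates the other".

Opt2 strictly dominates Opt1

Opt2's payoffs vs Opt1's, by Row's action — A: 0>-2, B: 0>-4, C: 3>0, D: 8>4, E: 0>-3.
Every comparison favours Opt2, so Opt2 strictly dominates Opt1.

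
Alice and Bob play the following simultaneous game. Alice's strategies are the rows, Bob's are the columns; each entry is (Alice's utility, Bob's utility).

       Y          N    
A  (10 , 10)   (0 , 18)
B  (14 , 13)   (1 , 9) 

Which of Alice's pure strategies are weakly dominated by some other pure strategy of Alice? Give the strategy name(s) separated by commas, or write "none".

A

A is weakly dominated by B (Y: 14>10, N: 1>0).
B is not dominated — it holds its own against A at Y (14>10).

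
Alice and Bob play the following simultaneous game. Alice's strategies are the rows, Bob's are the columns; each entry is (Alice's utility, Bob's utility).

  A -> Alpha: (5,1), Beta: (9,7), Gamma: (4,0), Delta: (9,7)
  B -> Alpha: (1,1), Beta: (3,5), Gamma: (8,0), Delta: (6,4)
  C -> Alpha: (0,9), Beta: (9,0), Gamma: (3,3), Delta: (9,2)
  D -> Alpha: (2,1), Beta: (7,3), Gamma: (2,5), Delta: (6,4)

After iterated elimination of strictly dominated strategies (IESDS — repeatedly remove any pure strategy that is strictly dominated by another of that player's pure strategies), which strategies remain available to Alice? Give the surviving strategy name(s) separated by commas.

Alice's strategy D is strictly dominated by A (Alpha: 5>2, Beta: 9>7, Gamma: 4>2, Delta: 9>6) and is removed.
Bob's strategy Gamma is strictly dominated by Alpha (A: 1>0, B: 1>0, C: 9>3) and is removed.
Alice's strategy B is strictly dominated by A (Alpha: 5>1, Beta: 9>3, Delta: 9>6) and is removed.
Among the remaining strategies, none is strictly dominated by another pure strategy of the same player, so the elimination stops.
Surviving strategies — Alice: {A, C}; Bob: {Alpha, Beta, Delta}.

A, C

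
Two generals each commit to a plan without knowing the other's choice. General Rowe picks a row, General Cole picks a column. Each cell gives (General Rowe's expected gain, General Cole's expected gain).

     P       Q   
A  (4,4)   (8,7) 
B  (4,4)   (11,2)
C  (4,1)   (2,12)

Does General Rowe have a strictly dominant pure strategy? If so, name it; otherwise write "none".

A fails to dominate B at P (4=4).
B fails to dominate A at P (4=4).
C fails to dominate A at P (4=4).
No single strategy dominates all the others.

none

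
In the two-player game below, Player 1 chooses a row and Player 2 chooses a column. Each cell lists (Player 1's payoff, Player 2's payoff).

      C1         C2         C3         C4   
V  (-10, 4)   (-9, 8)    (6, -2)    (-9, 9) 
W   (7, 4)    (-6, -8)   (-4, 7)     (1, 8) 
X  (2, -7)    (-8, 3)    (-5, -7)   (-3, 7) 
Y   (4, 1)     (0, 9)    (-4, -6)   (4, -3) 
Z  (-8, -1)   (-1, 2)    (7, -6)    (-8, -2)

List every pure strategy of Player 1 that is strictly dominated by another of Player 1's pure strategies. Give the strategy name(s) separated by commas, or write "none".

V is strictly dominated by Z (C1: -8>-10, C2: -1>-9, C3: 7>6, C4: -8>-9).
Nothing dominates W: V at C1 (7>-10); X at C1 (7>2); Y at C1 (7>4); Z at C1 (7>-8).
X is strictly dominated by W (C1: 7>2, C2: -6>-8, C3: -4>-5, C4: 1>-3).
Y: no other strategy beats it everywhere (V at C1 (4>-10); W at C2 (0>-6); X at C1 (4>2); Z at C1 (4>-8)).
Z: no other strategy beats it everywhere (V at C1 (-8>-10); W at C2 (-1>-6); X at C2 (-1>-8); Y at C3 (7>-4)).

V, X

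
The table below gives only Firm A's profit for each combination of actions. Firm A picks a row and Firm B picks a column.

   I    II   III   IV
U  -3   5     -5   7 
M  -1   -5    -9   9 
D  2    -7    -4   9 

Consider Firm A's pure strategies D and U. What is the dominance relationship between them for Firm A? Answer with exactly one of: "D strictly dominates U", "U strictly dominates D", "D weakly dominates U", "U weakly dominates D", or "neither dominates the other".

Compare D to U across each opponent action: I: 2>-3, II: -7<5, III: -4>-5, IV: 9>7.
D does better at I, III, IV but worse at II; neither strategy dominates the other.

neither dominates the other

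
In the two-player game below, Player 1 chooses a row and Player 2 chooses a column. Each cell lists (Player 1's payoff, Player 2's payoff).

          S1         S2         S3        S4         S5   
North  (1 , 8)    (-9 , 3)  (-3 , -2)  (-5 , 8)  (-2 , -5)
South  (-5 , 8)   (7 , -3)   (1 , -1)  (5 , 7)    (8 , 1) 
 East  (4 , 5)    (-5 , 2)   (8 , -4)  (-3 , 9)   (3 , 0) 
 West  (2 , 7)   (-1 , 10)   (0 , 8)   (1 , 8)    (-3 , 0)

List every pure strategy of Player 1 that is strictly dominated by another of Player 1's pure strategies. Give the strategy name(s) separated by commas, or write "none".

North: dominated, since East does at least as well everywhere (S1: 4>1, S2: -5>-9, S3: 8>-3, S4: -3>-5, S5: 3>-2).
South is not dominated — it holds its own against North at S2 (7>-9); East at S2 (7>-5); West at S2 (7>-1).
East is not dominated — it holds its own against North at S1 (4>1); South at S1 (4>-5); West at S1 (4>2).
West is not dominated — it holds its own against North at S1 (2>1); South at S1 (2>-5); East at S2 (-1>-5).

North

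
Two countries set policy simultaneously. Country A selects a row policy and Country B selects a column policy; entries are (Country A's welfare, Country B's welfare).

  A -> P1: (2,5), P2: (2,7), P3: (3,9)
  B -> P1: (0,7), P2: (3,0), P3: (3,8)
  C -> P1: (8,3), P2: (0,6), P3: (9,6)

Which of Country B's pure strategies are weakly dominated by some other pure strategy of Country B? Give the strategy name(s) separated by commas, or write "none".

P1 is weakly dominated by P3 (A: 9>5, B: 8>7, C: 6>3).
P2 is weakly dominated by P3 (A: 9>7, B: 8>0, C: 6=6).
P3: no other strategy beats it everywhere (P1 at A (9>5); P2 at A (9>7)).

P1, P2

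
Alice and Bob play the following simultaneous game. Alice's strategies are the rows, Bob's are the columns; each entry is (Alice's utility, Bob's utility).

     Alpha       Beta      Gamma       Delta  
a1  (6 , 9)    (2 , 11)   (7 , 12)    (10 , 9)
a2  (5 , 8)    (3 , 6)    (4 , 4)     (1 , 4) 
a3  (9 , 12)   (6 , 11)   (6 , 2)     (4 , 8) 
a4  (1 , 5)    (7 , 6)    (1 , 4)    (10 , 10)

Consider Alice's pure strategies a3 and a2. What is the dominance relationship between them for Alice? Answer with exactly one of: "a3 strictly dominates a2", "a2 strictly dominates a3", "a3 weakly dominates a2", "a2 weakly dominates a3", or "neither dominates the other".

a3's payoffs vs a2's, by Bob's action — Alpha: 9>5, Beta: 6>3, Gamma: 6>4, Delta: 4>1.
a3 gives a strictly higher payoff against each opponent action, so a3 strictly dominates a2.

a3 strictly dominates a2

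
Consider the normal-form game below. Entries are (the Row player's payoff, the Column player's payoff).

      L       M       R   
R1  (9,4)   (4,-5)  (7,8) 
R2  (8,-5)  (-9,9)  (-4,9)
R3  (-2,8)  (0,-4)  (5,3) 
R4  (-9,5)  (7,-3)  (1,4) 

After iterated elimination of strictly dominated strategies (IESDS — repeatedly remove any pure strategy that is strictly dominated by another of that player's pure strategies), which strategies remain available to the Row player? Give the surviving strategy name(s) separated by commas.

R1

Row R2 is eliminated: R1 beats it against every remaining column (L: 9>8, M: 4>-9, R: 7>-4).
For the Row player, R1 strictly dominates R3 on the remaining columns (L: 9>-2, M: 4>0, R: 7>5); eliminate R3.
The Column player's strategy M is strictly dominated by L (R1: 4>-5, R4: 5>-3) and is removed.
The Row player's strategy R4 is strictly dominated by R1 (L: 9>-9, R: 7>1) and is removed.
For the Column player, R strictly dominates L on the remaining rows (R1: 8>4); eliminate L.
Among the remaining strategies, none is strictly dominated by another pure strategy of the same player, so the elimination stops.
Surviving strategies — the Row player: {R1}; the Column player: {R}.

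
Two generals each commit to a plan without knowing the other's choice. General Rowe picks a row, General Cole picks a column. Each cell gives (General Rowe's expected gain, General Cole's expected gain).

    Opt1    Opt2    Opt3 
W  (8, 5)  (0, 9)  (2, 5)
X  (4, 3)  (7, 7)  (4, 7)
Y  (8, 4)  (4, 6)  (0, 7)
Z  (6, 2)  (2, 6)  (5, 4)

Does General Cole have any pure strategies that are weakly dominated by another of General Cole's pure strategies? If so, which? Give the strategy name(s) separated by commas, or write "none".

Opt1

Opt2 weakly dominates Opt1 — W: 9>5, X: 7>3, Y: 6>4, Z: 6>2.
Opt2: no other strategy beats it everywhere (Opt1 at W (9>5); Opt3 at W (9>5)).
Nothing dominates Opt3: Opt1 at X (7>3); Opt2 at Y (7>6).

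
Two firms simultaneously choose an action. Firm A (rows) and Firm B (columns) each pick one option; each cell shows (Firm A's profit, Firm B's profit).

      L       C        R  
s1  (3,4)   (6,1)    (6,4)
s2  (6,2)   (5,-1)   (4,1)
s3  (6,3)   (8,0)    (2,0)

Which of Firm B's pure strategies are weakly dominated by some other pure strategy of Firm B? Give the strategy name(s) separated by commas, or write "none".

Nothing dominates L: C at s1 (4>1); R at s2 (2>1).
L weakly dominates C — s1: 4>1, s2: 2>-1, s3: 3>0.
R: dominated, since L does at least as well everywhere (s1: 4=4, s2: 2>1, s3: 3>0).

C, R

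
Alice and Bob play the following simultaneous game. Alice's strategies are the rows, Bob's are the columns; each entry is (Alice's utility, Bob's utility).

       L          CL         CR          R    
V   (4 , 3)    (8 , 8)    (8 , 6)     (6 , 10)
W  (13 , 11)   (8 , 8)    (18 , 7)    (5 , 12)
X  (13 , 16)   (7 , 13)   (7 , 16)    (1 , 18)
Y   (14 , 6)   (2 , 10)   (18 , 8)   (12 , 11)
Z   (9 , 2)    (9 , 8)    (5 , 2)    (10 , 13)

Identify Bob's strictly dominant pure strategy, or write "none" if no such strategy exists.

R vs L: V: 10>3, W: 12>11, X: 18>16, Y: 11>6, Z: 13>2.
R vs CL: V: 10>8, W: 12>8, X: 18>13, Y: 11>10, Z: 13>8.
R vs CR: V: 10>6, W: 12>7, X: 18>16, Y: 11>8, Z: 13>2.
R strictly beats every other strategy against every opponent action, so it is strictly dominant.

R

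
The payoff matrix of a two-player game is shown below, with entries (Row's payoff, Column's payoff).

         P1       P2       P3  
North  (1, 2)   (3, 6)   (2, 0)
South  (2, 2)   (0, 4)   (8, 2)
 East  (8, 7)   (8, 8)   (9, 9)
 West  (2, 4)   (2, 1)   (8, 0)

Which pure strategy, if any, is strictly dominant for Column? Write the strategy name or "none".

P1 fails to dominate P2 at North (2<6).
P2 fails to dominate P1 at West (1<4).
P3 fails to dominate P1 at North (0<2).
No single strategy dominates all the others.

none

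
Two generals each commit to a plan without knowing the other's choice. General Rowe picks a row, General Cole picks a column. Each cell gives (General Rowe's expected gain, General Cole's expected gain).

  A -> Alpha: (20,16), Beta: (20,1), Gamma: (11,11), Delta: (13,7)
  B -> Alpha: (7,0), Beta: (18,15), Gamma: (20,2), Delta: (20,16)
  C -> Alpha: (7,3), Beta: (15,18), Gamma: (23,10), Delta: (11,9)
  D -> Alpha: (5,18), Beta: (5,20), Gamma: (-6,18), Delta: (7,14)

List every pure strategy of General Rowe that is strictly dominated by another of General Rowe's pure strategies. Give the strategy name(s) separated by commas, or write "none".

Nothing dominates A: B at Alpha (20>7); C at Alpha (20>7); D at Alpha (20>5).
Nothing dominates B: A at Gamma (20>11); C at Alpha (7=7); D at Alpha (7>5).
C is not dominated — it holds its own against A at Gamma (23>11); B at Alpha (7=7); D at Alpha (7>5).
D is strictly dominated by A (Alpha: 20>5, Beta: 20>5, Gamma: 11>-6, Delta: 13>7).

D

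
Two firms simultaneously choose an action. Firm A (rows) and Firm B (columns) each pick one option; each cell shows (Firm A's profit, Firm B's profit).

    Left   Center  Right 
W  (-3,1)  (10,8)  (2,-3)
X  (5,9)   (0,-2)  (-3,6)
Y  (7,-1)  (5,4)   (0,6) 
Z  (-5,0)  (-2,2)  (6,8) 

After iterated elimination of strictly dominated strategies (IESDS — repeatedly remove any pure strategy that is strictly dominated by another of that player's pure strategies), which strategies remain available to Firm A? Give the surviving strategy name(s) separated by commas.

Row X is eliminated: Y beats it against every remaining column (Left: 7>5, Center: 5>0, Right: 0>-3).
Column Left is eliminated: Center beats it against every remaining row (W: 8>1, Y: 4>-1, Z: 2>0).
Row Y is eliminated: W beats it against every remaining column (Center: 10>5, Right: 2>0).
Among the remaining strategies, none is strictly dominated by another pure strategy of the same player, so the elimination stops.
Surviving strategies — Firm A: {W, Z}; Firm B: {Center, Right}.

W, Z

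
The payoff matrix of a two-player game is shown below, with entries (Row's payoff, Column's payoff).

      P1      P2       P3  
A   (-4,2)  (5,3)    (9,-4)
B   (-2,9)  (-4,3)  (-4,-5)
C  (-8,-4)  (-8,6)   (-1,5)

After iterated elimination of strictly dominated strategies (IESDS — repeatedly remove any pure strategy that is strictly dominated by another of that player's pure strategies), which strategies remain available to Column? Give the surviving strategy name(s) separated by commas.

P1, P2

Row's strategy C is strictly dominated by A (P1: -4>-8, P2: 5>-8, P3: 9>-1) and is removed.
For Column, P1 strictly dominates P3 on the remaining rows (A: 2>-4, B: 9>-5); eliminate P3.
Among the remaining strategies, none is strictly dominated by another pure strategy of the same player, so the elimination stops.
Surviving strategies — Row: {A, B}; Column: {P1, P2}.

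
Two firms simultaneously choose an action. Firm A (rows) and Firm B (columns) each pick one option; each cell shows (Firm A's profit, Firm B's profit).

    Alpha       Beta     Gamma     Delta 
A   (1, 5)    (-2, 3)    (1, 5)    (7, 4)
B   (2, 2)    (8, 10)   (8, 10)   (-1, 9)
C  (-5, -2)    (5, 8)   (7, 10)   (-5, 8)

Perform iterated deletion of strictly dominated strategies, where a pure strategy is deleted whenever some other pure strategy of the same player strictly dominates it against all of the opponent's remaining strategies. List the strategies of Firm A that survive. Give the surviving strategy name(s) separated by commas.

B

Firm A's strategy C is strictly dominated by B (Alpha: 2>-5, Beta: 8>5, Gamma: 8>7, Delta: -1>-5) and is removed.
For Firm B, Gamma strictly dominates Delta on the remaining rows (A: 5>4, B: 10>9); eliminate Delta.
Row A is eliminated: B beats it against every remaining column (Alpha: 2>1, Beta: 8>-2, Gamma: 8>1).
Column Alpha is eliminated: Beta beats it against every remaining row (B: 10>2).
Among the remaining strategies, none is strictly dominated by another pure strategy of the same player, so the elimination stops.
Surviving strategies — Firm A: {B}; Firm B: {Beta, Gamma}.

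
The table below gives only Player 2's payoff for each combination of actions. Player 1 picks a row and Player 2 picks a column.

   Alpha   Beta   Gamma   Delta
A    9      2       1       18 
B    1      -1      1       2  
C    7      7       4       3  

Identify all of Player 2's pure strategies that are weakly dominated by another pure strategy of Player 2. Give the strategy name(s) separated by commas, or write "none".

Beta, Gamma

Nothing dominates Alpha: Beta at A (9>2); Gamma at A (9>1); Delta at C (7>3).
Beta: dominated, since Alpha does at least as well everywhere (A: 9>2, B: 1>-1, C: 7=7).
Gamma is weakly dominated by Alpha (A: 9>1, B: 1=1, C: 7>4).
Delta is not dominated — it holds its own against Alpha at A (18>9); Beta at A (18>2); Gamma at A (18>1).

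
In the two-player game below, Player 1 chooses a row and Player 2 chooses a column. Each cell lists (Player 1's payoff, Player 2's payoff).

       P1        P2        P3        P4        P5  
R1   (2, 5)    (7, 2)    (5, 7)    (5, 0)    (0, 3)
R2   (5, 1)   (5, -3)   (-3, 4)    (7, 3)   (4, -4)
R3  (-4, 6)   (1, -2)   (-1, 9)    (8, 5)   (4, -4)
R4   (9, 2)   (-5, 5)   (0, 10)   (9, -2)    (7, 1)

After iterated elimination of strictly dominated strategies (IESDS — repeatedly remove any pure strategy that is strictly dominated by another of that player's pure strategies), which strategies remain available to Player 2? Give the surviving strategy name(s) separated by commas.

P3

For Player 2, P3 strictly dominates P1 on the remaining rows (R1: 7>5, R2: 4>1, R3: 9>6, R4: 10>2); eliminate P1.
Player 2's strategy P2 is strictly dominated by P3 (R1: 7>2, R2: 4>-3, R3: 9>-2, R4: 10>5) and is removed.
For Player 1, R4 strictly dominates R2 on the remaining columns (P3: 0>-3, P4: 9>7, P5: 7>4); eliminate R2.
Player 1's strategy R3 is strictly dominated by R4 (P3: 0>-1, P4: 9>8, P5: 7>4) and is removed.
Column P4 is eliminated: P3 beats it against every remaining row (R1: 7>0, R4: 10>-2).
Column P5 is eliminated: P3 beats it against every remaining row (R1: 7>3, R4: 10>1).
Row R4 is eliminated: R1 beats it against every remaining column (P3: 5>0).
Among the remaining strategies, none is strictly dominated by another pure strategy of the same player, so the elimination stops.
Surviving strategies — Player 1: {R1}; Player 2: {P3}.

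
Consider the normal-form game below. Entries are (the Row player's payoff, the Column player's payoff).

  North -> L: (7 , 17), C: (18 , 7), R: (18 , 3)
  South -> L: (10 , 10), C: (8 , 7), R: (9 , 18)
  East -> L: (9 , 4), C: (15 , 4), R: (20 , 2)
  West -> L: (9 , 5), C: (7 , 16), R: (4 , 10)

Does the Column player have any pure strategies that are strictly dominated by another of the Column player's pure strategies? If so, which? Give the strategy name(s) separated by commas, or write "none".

L is not dominated — it holds its own against C at North (17>7); R at North (17>3).
Nothing dominates C: L at East (4=4); R at North (7>3).
Nothing dominates R: L at South (18>10); C at South (18>7).

none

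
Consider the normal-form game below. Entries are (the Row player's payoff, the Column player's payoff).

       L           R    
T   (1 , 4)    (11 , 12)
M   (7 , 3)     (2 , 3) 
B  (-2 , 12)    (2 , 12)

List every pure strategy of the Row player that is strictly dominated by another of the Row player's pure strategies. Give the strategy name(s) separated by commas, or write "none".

B

T: no other strategy beats it everywhere (M at R (11>2); B at L (1>-2)).
Nothing dominates M: T at L (7>1); B at L (7>-2).
T strictly dominates B — L: 1>-2, R: 11>2.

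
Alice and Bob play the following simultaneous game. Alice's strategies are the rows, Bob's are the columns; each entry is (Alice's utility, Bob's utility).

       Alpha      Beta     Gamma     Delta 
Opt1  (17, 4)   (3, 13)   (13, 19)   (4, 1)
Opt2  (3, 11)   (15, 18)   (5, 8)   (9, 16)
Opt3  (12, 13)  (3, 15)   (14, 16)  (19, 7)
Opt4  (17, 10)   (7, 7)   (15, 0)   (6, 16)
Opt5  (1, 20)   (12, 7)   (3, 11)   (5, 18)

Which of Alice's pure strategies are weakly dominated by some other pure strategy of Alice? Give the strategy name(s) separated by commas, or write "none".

Opt1 is weakly dominated by Opt4 (Alpha: 17=17, Beta: 7>3, Gamma: 15>13, Delta: 6>4).
Opt2 is not dominated — it holds its own against Opt1 at Beta (15>3); Opt3 at Beta (15>3); Opt4 at Beta (15>7); Opt5 at Alpha (3>1).
Nothing dominates Opt3: Opt1 at Gamma (14>13); Opt2 at Alpha (12>3); Opt4 at Delta (19>6); Opt5 at Alpha (12>1).
Opt4: no other strategy beats it everywhere (Opt1 at Beta (7>3); Opt2 at Alpha (17>3); Opt3 at Alpha (17>12); Opt5 at Alpha (17>1)).
Opt5 is weakly dominated by Opt2 (Alpha: 3>1, Beta: 15>12, Gamma: 5>3, Delta: 9>5).

Opt1, Opt5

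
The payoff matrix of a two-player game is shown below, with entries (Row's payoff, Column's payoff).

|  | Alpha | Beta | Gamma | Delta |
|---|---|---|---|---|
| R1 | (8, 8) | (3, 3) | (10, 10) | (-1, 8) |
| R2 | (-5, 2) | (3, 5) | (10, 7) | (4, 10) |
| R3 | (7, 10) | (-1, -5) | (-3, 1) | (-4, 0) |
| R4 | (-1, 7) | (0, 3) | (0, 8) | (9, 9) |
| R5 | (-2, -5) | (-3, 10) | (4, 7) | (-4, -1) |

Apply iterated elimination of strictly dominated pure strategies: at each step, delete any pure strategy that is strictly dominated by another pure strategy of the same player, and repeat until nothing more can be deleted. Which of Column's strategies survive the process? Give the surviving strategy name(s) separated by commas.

Gamma, Delta

Row R3 is eliminated: R1 beats it against every remaining column (Alpha: 8>7, Beta: 3>-1, Gamma: 10>-3, Delta: -1>-4).
Row's strategy R5 is strictly dominated by R1 (Alpha: 8>-2, Beta: 3>-3, Gamma: 10>4, Delta: -1>-4) and is removed.
Column's strategy Alpha is strictly dominated by Gamma (R1: 10>8, R2: 7>2, R4: 8>7) and is removed.
Column's strategy Beta is strictly dominated by Gamma (R1: 10>3, R2: 7>5, R4: 8>3) and is removed.
Among the remaining strategies, none is strictly dominated by another pure strategy of the same player, so the elimination stops.
Surviving strategies — Row: {R1, R2, R4}; Column: {Gamma, Delta}.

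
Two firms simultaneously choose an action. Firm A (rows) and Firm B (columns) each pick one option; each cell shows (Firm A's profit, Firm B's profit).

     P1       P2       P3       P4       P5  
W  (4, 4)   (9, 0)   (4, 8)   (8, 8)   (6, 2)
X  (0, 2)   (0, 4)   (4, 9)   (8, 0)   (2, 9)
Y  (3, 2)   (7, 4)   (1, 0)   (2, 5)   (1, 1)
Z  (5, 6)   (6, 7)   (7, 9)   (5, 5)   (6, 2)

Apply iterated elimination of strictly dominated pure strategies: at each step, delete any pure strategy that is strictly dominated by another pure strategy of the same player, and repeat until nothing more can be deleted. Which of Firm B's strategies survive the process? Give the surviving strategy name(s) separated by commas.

Firm A's strategy Y is strictly dominated by W (P1: 4>3, P2: 9>7, P3: 4>1, P4: 8>2, P5: 6>1) and is removed.
Firm B's strategy P1 is strictly dominated by P3 (W: 8>4, X: 9>2, Z: 9>6) and is removed.
Firm B's strategy P2 is strictly dominated by P3 (W: 8>0, X: 9>4, Z: 9>7) and is removed.
Among the remaining strategies, none is strictly dominated by another pure strategy of the same player, so the elimination stops.
Surviving strategies — Firm A: {W, X, Z}; Firm B: {P3, P4, P5}.

P3, P4, P5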